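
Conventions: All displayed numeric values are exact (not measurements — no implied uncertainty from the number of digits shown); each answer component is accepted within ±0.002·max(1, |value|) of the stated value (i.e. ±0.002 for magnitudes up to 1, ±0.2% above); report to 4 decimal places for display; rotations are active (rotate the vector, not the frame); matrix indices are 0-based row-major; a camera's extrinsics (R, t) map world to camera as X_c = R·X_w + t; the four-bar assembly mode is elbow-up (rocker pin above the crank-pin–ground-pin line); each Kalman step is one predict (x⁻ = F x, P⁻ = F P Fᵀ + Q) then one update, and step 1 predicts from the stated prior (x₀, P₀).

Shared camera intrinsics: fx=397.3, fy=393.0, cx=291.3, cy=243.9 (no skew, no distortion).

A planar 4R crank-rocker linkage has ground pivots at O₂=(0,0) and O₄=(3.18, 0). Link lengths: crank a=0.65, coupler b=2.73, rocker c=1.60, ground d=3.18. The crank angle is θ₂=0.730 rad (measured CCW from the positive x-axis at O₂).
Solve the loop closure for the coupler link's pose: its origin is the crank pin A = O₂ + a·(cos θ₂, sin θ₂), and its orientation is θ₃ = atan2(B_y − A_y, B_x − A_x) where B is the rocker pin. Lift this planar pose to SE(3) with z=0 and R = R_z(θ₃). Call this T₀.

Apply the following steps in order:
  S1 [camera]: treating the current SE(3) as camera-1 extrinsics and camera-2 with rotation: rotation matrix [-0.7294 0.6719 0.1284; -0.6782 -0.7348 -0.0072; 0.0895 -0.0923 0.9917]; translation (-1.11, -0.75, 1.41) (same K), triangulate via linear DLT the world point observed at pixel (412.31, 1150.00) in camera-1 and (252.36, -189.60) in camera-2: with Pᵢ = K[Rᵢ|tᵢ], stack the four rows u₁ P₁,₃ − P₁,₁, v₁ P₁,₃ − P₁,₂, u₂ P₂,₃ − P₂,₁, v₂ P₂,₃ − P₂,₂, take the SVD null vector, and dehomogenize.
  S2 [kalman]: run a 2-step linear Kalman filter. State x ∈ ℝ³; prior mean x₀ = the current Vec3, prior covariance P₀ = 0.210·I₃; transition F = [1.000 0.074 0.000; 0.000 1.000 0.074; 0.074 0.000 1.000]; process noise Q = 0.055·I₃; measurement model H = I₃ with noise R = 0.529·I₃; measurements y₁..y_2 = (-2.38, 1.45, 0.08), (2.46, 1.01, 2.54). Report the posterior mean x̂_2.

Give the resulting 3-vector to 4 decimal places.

source (fourbar_fk): coupler pose = R=[0.9067 -0.4217 0.0000; 0.4217 0.9067 0.0000; 0.0000 0.0000 1.0000], t=(0.4844, 0.4335, 0.0000)
after S1 (triangulate): (0.6707, 1.8428, 1.0354)
after S2 (kf_track): (0.6671, 1.6123, 1.2832)

result = (0.6671, 1.6123, 1.2832)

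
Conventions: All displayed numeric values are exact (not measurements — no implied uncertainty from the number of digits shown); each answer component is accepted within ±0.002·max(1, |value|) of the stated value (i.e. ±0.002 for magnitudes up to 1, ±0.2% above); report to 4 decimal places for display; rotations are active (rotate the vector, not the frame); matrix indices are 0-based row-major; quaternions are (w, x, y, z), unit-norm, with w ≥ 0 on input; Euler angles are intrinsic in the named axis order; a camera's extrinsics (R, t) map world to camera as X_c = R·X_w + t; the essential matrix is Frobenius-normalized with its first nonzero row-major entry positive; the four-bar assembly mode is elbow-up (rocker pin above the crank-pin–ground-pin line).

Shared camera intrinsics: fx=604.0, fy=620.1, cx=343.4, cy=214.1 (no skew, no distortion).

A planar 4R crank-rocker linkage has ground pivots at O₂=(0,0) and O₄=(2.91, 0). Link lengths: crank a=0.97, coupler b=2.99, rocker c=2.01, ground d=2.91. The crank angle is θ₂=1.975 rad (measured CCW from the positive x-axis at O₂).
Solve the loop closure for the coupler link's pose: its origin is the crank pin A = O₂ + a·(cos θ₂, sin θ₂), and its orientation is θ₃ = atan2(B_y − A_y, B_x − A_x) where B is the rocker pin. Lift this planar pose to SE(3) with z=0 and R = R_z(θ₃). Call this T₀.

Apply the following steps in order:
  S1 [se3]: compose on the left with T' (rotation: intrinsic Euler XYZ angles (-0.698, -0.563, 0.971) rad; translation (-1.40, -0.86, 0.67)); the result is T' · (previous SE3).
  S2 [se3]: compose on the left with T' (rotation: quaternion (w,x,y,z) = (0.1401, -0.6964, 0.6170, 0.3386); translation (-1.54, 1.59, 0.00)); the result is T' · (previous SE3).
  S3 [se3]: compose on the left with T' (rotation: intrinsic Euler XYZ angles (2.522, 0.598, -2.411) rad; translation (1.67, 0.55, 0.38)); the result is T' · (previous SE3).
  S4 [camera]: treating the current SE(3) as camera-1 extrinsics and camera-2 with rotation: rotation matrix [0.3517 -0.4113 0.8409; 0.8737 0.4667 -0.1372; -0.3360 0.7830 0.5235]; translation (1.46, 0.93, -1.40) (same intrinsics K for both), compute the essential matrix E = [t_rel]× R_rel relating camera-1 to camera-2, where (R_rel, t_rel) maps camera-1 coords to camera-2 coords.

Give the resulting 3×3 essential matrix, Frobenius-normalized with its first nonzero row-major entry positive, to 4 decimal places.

matrix = [0.3782 -0.5239 -0.2661; -0.3161 0.0412 -0.6044; -0.1459 0.0952 -0.1202]

source (fourbar_fk): coupler pose = R=[0.9355 -0.3533 0.0000; 0.3533 0.9355 0.0000; 0.0000 0.0000 1.0000], t=(-0.3815, 0.8918, 0.0000)
after S1 (compose_se3): R=[0.1999 -0.8217 -0.5337; 0.8255 -0.1522 0.5435; -0.5278 -0.5493 0.6479], t=(-2.2046, -1.0420, 0.1598)
after S2 (compose_se3): R=[-0.6282 0.3017 -0.7171; -0.6409 0.3218 0.6969; 0.4410 0.8974 -0.0088], t=(-0.6138, 3.5811, 1.0720)
after S3 (compose_se3): R=[0.2815 0.4971 0.8208; -0.9284 -0.0749 0.3638; 0.2423 -0.8645 0.4404], t=(4.6264, 2.8041, -0.3474)
after S4 (essential): [0.3782 -0.5239 -0.2661; -0.3161 0.0412 -0.6044; -0.1459 0.0952 -0.1202]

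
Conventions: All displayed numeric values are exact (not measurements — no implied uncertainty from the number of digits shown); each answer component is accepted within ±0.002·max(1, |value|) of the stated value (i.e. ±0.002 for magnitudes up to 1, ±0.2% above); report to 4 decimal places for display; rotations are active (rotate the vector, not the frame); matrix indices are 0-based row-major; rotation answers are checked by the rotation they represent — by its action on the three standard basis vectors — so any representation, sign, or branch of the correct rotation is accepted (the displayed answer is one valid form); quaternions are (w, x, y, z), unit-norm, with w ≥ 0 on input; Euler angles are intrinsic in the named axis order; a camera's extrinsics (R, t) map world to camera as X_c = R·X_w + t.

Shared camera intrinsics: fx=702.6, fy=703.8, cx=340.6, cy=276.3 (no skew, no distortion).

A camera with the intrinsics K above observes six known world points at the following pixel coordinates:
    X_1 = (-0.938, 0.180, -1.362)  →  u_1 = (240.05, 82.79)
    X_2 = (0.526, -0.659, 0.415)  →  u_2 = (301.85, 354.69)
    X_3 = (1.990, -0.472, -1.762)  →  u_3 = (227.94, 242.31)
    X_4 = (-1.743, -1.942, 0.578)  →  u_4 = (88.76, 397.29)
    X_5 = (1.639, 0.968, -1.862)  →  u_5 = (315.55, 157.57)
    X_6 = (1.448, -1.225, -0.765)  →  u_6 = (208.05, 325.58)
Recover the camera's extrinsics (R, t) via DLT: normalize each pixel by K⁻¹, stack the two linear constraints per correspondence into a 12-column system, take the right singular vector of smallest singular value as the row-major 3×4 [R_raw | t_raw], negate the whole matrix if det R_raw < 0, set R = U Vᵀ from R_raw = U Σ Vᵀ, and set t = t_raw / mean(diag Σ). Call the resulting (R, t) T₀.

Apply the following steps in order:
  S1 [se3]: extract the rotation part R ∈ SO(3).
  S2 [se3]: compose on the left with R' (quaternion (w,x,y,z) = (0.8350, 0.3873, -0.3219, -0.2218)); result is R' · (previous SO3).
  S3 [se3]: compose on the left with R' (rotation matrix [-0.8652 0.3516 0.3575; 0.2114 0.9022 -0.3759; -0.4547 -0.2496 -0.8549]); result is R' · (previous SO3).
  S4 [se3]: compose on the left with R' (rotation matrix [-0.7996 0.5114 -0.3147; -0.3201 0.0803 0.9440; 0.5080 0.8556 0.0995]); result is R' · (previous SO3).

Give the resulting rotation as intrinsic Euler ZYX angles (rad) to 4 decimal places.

rotation (euler_zyx) = (-2.4795, 0.2717, -1.7115)

source (pnp_recover): camera pose = R=[0.0757 0.8043 0.5894; 0.3814 -0.5695 0.7281; 0.9213 0.1697 -0.3499], t=(-0.1100, -0.1600, 6.2203)
after S1 (rot_of_se3): [0.0757 0.8043 0.5894; 0.3814 -0.5695 0.7281; 0.9213 0.1697 -0.3499]
after S2 (compose_so3): [-0.5548 0.3691 0.7456; -0.2817 -0.9266 0.2491; 0.7828 -0.0719 0.6181]
after S3 (compose_so3): [0.6608 -0.6709 -0.3365; -0.6657 -0.7310 0.1500; -0.3467 0.1249 -0.9296]
after S4 (compose_so3): [-0.7598 0.1234 0.6384; -0.5922 0.2740 -0.7578; -0.2684 -0.9538 -0.1351]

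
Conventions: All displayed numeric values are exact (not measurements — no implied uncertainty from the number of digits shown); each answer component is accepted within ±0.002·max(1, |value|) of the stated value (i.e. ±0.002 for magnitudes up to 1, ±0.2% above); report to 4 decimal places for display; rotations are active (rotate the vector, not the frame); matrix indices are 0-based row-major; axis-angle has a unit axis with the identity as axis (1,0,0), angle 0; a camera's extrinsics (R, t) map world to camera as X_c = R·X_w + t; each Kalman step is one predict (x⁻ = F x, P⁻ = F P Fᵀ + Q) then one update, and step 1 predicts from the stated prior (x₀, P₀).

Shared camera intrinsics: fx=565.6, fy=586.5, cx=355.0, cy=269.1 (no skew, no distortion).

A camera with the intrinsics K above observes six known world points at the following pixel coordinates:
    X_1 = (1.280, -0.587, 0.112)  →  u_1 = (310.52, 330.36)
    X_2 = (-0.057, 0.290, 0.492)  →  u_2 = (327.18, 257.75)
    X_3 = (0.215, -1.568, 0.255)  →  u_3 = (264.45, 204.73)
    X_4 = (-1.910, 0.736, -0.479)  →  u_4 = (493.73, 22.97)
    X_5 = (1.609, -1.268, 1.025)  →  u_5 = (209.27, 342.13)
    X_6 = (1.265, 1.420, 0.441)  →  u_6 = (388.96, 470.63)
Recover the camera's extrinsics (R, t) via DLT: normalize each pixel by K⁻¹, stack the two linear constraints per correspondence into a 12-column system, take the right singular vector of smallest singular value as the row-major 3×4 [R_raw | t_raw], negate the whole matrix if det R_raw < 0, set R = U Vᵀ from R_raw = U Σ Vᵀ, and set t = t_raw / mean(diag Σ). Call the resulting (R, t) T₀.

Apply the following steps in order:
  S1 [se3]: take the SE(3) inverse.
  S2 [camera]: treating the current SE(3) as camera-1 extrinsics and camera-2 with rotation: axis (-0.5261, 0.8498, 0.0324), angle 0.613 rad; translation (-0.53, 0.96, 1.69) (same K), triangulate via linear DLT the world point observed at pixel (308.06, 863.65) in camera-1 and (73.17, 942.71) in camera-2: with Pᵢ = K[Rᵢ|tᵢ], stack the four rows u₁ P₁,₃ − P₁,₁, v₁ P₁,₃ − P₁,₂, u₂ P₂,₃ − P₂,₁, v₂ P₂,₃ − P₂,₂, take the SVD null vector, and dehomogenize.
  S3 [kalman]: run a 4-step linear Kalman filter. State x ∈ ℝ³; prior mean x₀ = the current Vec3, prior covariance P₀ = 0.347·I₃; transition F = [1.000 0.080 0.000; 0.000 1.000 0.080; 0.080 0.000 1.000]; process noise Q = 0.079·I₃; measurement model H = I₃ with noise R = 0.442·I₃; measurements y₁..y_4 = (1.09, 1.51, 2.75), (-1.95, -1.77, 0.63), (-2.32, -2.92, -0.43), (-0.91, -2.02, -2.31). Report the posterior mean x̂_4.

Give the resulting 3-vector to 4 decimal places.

result = (-1.3586, -1.3135, -0.6065)

source (pnp_recover): camera pose = R=[-0.0918 0.5167 -0.8512; 0.8850 0.4341 0.1681; 0.4564 -0.7379 -0.4972], t=(0.0300, -0.2502, 5.2316)
after S1 (invert_se3): R=[-0.0918 0.8850 0.4564; 0.5167 0.4341 -0.7379; -0.8512 0.1681 -0.4972], t=(-2.1636, 3.9535, 2.6685)
after S2 (triangulate): (-1.0660, 1.5826, 0.8341)
after S3 (kf_track): (-1.3586, -1.3135, -0.6065)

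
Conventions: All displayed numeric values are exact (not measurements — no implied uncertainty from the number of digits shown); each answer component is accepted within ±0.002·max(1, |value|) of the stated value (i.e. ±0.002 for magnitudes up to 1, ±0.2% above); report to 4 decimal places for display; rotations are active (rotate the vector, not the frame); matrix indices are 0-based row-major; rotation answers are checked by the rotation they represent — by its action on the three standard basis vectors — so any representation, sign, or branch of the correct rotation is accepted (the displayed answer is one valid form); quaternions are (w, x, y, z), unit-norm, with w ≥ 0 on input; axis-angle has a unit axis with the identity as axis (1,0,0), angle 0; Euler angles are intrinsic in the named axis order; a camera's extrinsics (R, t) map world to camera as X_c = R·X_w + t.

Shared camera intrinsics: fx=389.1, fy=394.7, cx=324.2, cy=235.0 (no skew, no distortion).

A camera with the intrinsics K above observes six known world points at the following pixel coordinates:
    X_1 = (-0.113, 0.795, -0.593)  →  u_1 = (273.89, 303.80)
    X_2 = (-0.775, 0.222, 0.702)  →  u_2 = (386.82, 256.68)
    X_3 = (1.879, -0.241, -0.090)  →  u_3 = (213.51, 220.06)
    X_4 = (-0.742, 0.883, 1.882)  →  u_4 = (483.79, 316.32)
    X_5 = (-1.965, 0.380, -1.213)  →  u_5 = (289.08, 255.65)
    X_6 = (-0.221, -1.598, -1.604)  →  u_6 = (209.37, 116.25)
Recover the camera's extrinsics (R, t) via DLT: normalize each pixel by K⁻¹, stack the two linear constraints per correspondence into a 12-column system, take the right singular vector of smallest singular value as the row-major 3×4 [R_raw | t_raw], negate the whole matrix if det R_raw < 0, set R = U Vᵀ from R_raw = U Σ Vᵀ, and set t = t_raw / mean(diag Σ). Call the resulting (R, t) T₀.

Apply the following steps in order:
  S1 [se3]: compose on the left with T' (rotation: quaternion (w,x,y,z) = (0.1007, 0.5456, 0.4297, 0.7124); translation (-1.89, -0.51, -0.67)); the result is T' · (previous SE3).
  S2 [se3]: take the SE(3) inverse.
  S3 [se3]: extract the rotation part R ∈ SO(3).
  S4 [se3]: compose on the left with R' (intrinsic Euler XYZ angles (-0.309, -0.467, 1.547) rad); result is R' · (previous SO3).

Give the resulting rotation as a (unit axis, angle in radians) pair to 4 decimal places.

rotation (axis_angle) = ((0.5899, -0.2797, -0.7575), 2.2297)

source (pnp_recover): camera pose = R=[-0.3235 -0.0066 0.9462; 0.0356 0.9992 0.0192; -0.9456 0.0399 -0.3230], t=(-0.1000, 0.0700, 4.5401)
after S1 (compose_se3): R=[-0.6810 0.3622 -0.6365; -0.6949 -0.5939 0.4055; -0.2312 0.7184 0.6561], t=(2.0936, 1.6668, -0.5281)
after S2 (invert_se3): R=[-0.6810 -0.6949 -0.2312; 0.3622 -0.5939 0.7184; -0.6365 0.4055 0.6561], t=(2.4618, 0.6111, 1.0032)
after S3 (rot_of_se3): [-0.6810 -0.6949 -0.2312; 0.3622 -0.5939 0.7184; -0.6365 0.4055 0.6561]
after S4 (compose_so3): [-0.0512 0.3329 -0.9416; -0.8649 -0.4861 -0.1248; -0.4993 0.8080 0.3128]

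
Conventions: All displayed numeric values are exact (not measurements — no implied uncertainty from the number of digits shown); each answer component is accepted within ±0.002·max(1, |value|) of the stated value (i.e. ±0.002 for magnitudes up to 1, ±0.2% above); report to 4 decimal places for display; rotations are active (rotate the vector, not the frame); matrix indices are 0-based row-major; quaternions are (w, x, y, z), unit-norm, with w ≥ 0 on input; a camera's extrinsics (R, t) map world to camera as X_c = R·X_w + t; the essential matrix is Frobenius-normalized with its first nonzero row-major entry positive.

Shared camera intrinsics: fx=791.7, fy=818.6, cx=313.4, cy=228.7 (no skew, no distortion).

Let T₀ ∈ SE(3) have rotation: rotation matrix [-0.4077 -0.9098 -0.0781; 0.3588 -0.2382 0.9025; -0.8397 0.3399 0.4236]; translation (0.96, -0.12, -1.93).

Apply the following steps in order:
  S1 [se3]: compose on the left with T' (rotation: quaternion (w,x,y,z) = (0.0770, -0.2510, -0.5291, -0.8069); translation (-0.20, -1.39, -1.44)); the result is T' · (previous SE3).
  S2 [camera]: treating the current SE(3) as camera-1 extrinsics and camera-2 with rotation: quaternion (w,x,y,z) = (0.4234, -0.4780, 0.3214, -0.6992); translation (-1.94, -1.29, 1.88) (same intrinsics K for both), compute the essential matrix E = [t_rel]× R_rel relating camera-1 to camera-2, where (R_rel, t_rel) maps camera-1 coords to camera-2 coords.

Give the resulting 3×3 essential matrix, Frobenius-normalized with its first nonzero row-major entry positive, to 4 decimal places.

matrix = [0.0363 -0.3680 0.0931; 0.4311 0.4338 -0.2224; -0.5366 0.3776 0.0230]

after S1 (compose_se3): R=[0.2196 0.8015 0.5562; -0.9607 0.2768 -0.0195; -0.1696 -0.5301 0.8308], t=(-1.6990, -2.9255, -1.6769)
after S2 (essential): [0.0363 -0.3680 0.0931; 0.4311 0.4338 -0.2224; -0.5366 0.3776 0.0230]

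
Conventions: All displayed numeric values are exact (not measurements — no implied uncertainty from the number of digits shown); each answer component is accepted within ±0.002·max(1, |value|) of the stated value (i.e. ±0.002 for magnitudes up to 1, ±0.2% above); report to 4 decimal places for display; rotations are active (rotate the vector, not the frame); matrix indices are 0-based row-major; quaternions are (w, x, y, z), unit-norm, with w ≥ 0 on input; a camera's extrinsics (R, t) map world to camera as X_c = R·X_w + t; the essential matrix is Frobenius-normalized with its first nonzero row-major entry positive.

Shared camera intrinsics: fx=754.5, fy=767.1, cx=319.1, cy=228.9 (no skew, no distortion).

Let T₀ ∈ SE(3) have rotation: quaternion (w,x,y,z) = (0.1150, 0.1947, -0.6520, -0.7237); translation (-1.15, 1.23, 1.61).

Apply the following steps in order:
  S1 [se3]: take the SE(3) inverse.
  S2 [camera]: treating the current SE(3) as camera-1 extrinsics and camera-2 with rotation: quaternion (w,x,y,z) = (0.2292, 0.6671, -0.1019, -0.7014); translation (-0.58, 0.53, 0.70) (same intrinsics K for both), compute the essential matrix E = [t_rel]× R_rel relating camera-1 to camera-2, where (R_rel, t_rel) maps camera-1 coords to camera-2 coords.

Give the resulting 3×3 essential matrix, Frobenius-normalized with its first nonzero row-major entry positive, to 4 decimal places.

matrix = [0.4786 -0.0002 -0.2797; -0.2932 0.4987 -0.4016; 0.3475 0.0579 -0.2697]

after S1 (invert_se3): R=[-0.8977 -0.4203 -0.1319; -0.0874 -0.1233 0.9885; -0.4318 0.8989 0.0740], t=(-0.3031, -1.5404, -1.7213)
after S2 (essential): [0.4786 -0.0002 -0.2797; -0.2932 0.4987 -0.4016; 0.3475 0.0579 -0.2697]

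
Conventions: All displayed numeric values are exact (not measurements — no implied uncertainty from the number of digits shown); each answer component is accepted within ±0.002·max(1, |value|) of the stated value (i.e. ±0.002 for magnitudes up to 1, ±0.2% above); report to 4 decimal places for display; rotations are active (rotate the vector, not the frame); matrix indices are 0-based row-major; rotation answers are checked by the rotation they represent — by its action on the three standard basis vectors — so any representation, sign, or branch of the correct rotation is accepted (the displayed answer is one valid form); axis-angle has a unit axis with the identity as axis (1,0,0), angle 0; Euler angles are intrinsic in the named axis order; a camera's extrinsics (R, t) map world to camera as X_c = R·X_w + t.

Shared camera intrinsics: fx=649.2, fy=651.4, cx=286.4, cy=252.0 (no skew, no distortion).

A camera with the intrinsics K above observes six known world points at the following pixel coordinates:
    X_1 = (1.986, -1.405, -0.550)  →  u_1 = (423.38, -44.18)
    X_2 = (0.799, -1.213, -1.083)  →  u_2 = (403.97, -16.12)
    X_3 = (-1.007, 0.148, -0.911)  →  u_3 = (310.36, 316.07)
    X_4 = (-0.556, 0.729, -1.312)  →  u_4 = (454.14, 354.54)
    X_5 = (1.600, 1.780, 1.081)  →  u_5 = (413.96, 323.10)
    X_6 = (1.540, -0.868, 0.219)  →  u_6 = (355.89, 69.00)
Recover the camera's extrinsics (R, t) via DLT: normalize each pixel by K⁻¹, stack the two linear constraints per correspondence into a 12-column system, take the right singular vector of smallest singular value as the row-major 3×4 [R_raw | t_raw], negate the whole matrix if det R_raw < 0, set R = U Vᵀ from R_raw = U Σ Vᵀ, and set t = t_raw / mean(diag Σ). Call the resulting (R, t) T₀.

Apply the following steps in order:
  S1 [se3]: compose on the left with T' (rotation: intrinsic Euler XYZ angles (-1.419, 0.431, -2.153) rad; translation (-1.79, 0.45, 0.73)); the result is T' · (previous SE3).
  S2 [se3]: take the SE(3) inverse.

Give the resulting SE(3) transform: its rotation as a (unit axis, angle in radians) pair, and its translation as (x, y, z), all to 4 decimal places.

rotation (axis_angle) = ((-0.5124, -0.6486, -0.5628), 2.8731), translation = (-4.4592, -0.5972, -2.3568)

source (pnp_recover): camera pose = R=[0.6443 0.4684 -0.6046; -0.4901 0.8597 0.1439; 0.5872 0.2036 0.7834], t=(0.1600, -0.1400, 4.8298)
after S1 (compose_se3): R=[-0.4484 0.5035 0.7385; 0.8021 -0.1380 0.5811; 0.3945 0.8529 -0.3419], t=(0.0416, 4.8637, 1.4625)
after S2 (invert_se3): R=[-0.4484 0.8021 0.3945; 0.5035 -0.1380 0.8529; 0.7385 0.5811 -0.3419], t=(-4.4592, -0.5972, -2.3568)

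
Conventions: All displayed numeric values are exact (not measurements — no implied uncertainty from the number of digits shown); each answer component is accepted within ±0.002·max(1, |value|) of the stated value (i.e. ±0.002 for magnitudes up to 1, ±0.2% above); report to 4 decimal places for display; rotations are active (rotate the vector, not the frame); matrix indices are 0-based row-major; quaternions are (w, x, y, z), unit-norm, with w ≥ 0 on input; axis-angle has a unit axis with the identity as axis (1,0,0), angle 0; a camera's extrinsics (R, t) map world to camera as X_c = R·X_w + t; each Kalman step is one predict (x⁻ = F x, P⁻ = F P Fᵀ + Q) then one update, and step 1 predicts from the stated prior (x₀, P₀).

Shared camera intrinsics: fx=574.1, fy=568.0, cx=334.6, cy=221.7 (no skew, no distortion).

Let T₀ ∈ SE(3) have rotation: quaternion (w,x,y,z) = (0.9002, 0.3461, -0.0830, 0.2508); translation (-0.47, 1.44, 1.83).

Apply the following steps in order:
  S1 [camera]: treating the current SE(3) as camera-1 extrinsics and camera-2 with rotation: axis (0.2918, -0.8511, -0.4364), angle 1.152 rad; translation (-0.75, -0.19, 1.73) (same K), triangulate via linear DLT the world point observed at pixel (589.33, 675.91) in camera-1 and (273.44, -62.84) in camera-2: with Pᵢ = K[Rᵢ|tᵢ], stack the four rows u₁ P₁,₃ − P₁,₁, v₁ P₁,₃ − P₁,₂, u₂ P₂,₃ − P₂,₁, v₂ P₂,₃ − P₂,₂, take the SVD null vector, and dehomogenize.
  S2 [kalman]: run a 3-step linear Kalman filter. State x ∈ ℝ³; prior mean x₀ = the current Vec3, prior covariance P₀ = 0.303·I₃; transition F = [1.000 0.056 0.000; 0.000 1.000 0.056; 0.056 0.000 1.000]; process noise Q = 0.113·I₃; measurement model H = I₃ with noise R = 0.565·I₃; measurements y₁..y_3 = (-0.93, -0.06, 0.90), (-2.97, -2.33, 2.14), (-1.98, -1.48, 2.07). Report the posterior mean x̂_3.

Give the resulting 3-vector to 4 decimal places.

result = (-1.3305, -1.1798, 1.3733)

after S1 (triangulate): (1.4058, -0.3893, 0.0804)
after S2 (kf_track): (-1.3305, -1.1798, 1.3733)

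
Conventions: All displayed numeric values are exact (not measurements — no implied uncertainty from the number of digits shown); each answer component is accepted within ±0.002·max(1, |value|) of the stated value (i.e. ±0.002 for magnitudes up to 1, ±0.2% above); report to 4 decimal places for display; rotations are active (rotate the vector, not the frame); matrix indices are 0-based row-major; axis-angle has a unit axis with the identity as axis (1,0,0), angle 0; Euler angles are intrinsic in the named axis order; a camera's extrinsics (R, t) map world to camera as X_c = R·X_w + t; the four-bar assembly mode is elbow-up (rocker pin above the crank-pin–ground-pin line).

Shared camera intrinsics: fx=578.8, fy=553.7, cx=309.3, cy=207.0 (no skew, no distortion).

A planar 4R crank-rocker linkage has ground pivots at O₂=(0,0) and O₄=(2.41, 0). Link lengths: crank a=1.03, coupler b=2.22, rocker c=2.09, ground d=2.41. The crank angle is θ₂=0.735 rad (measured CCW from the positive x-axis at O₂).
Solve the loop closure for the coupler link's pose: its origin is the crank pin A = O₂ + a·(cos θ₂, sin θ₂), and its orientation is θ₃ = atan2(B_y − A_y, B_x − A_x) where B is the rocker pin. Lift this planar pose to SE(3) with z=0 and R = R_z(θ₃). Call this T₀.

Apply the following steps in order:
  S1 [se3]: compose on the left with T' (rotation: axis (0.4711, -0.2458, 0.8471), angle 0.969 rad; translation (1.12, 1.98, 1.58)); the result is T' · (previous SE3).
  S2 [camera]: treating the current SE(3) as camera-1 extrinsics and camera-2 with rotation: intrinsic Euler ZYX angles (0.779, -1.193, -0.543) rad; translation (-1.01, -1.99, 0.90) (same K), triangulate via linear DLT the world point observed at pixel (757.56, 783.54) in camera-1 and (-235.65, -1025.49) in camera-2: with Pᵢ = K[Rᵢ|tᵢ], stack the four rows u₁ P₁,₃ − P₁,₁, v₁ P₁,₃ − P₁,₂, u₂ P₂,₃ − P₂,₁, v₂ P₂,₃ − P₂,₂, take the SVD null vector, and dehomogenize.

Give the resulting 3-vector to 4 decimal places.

result = (0.0820, -0.8873, 0.5069)

source (fourbar_fk): coupler pose = R=[0.7769 -0.6296 0.0000; 0.6296 0.7769 0.0000; 0.0000 0.0000 1.0000], t=(0.7641, 0.6907, 0.0000)
after S1 (compose_se3): R=[0.0433 -0.9986 -0.0295; 0.8764 0.0522 -0.4787; 0.4796 -0.0051 0.8775], t=(1.1092, 2.8843, 2.0729)
after S2 (triangulate): (0.0820, -0.8873, 0.5069)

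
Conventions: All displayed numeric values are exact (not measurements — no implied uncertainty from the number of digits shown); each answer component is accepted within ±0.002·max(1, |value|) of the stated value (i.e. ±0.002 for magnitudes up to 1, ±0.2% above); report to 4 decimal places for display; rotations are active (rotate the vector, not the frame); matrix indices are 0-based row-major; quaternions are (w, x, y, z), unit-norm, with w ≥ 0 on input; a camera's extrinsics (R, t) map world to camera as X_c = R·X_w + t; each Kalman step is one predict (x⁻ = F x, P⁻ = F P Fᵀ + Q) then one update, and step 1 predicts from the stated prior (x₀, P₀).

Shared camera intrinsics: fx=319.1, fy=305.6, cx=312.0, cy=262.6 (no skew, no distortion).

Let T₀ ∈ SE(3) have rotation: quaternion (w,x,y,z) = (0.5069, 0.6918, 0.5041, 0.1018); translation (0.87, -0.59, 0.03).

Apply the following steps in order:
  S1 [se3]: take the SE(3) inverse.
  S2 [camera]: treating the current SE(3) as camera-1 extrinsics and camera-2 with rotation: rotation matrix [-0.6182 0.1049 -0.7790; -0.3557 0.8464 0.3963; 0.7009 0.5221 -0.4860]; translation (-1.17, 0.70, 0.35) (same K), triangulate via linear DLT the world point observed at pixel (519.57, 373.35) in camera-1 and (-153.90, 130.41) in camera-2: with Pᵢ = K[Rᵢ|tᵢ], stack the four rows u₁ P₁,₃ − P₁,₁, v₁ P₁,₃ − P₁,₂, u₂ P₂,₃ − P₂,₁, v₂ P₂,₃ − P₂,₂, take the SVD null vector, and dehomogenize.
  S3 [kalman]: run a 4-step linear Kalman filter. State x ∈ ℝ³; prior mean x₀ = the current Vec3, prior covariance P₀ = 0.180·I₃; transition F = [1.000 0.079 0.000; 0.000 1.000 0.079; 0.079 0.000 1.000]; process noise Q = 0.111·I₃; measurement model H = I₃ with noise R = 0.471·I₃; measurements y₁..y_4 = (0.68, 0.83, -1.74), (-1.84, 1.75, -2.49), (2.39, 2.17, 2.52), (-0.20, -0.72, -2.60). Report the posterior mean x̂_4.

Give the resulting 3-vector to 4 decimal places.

after S1 (invert_se3): R=[0.4710 0.8007 -0.3702; 0.5943 0.0221 0.8040; 0.6519 -0.5987 -0.4654], t=(0.0737, -0.5281, -0.9064)
after S2 (triangulate): (1.8509, -0.6484, -0.3167)
after S3 (kf_track): (0.5859, 0.3729, -0.8835)

result = (0.5859, 0.3729, -0.8835)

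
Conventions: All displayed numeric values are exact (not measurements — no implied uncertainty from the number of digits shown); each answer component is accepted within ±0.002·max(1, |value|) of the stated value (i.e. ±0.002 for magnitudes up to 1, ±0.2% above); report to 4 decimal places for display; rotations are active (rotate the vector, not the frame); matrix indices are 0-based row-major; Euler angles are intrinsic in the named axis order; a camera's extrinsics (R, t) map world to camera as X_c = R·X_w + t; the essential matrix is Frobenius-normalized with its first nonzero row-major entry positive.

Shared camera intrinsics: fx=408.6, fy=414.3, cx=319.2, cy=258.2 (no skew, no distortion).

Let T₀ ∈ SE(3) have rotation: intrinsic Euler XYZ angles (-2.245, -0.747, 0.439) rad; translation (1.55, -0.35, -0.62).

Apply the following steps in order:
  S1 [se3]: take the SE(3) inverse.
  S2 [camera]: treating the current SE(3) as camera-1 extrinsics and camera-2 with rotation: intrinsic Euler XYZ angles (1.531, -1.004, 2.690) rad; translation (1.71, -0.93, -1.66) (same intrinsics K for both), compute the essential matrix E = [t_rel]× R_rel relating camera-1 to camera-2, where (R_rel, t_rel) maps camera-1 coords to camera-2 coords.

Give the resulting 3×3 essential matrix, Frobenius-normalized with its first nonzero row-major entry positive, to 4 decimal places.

after S1 (invert_se3): R=[0.6642 0.2151 -0.7160; -0.3119 -0.7907 -0.5268; -0.6794 0.5732 -0.4580], t=(-1.3981, -0.1200, 0.9698)
after S2 (essential): [0.2884 0.0493 -0.1820; -0.1021 -0.5839 0.3340; 0.5546 -0.2874 -0.1681]

matrix = [0.2884 0.0493 -0.1820; -0.1021 -0.5839 0.3340; 0.5546 -0.2874 -0.1681]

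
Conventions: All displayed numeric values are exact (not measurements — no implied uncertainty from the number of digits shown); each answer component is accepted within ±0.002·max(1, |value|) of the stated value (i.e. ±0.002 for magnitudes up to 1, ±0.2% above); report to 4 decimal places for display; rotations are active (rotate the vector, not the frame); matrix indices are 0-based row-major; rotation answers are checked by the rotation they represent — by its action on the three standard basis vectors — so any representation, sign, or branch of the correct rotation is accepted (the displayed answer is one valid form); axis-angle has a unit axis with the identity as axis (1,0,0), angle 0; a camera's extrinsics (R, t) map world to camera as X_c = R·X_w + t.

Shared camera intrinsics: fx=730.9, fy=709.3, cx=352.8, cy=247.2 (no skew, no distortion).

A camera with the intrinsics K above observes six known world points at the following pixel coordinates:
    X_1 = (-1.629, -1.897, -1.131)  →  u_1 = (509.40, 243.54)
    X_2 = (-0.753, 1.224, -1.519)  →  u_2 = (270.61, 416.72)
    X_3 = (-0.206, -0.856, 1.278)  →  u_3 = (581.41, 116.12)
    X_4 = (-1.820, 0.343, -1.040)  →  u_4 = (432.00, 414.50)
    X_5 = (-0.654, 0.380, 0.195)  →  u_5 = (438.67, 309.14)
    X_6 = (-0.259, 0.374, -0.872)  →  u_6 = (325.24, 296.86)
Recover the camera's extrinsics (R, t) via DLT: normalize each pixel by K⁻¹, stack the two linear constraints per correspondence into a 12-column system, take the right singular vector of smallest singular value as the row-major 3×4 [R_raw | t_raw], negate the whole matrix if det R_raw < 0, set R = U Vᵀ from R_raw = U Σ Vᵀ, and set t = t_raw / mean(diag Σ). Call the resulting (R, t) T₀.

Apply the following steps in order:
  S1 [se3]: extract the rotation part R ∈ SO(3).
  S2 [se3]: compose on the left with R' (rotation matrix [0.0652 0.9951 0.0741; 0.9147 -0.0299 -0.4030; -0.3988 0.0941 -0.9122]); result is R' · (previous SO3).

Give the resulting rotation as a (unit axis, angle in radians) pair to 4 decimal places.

source (pnp_recover): camera pose = R=[-0.6541 -0.5104 0.5582; -0.7135 0.6613 -0.2313; -0.2511 -0.5496 -0.7968], t=(0.2800, -0.2100, 5.5001)
after S1 (rot_of_se3): [-0.6541 -0.5104 0.5582; -0.7135 0.6613 -0.2313; -0.2511 -0.5496 -0.7968]
after S2 (compose_so3): [-0.7713 0.5841 -0.2529; -0.4758 -0.2652 0.8386; 0.4228 0.7671 0.4824]

rotation (axis_angle) = ((-0.0568, -0.5367, -0.8419), 2.4607)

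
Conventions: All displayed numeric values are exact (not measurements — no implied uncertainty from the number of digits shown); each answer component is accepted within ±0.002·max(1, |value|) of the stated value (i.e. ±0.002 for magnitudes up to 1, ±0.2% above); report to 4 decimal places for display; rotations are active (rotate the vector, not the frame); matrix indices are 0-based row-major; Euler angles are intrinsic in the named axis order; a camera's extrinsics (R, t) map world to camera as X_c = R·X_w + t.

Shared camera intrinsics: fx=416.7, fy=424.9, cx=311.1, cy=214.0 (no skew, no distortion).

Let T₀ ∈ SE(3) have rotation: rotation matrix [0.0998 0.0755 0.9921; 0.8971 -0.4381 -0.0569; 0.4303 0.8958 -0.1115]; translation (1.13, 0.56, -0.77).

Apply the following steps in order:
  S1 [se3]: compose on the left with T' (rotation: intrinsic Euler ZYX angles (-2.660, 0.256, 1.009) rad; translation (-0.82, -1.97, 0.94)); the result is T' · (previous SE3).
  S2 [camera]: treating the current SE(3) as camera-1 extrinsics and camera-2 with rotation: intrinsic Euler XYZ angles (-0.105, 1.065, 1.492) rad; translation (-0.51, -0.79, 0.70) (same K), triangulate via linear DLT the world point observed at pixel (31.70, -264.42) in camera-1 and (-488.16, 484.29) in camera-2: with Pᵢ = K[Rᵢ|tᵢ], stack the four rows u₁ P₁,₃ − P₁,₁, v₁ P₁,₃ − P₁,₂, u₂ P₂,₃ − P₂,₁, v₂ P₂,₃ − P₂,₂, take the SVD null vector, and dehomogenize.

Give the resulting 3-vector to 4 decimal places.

result = (1.2369, 0.8754, -0.8277)

after S1 (compose_se3): R=[-0.2547 -0.5479 -0.7968; -0.2614 0.8324 -0.4887; 0.9310 0.0838 -0.3553], t=(-1.3631, -3.3257, 0.7155)
after S2 (triangulate): (1.2369, 0.8754, -0.8277)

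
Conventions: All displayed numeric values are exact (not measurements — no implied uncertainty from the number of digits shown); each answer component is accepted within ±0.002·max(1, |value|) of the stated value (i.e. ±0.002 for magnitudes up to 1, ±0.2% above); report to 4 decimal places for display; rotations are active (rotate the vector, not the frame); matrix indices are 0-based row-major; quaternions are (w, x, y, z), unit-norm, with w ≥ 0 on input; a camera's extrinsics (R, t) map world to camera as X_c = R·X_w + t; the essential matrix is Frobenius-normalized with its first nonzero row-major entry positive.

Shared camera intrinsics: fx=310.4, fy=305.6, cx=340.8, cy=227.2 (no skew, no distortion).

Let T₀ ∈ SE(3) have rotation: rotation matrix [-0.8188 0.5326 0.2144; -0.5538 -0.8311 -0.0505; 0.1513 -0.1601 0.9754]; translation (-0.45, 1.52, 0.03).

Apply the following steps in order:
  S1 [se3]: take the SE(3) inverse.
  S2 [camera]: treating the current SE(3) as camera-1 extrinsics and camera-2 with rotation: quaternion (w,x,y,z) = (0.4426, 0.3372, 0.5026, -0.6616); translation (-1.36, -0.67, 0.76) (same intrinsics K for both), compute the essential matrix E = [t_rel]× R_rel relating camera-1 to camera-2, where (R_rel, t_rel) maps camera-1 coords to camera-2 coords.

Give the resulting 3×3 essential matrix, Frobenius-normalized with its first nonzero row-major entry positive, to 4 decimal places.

matrix = [0.5682 -0.0659 -0.3856; 0.2389 0.3924 0.0705; 0.0893 0.5007 0.2224]

after S1 (invert_se3): R=[-0.8188 -0.5538 0.1513; 0.5326 -0.8311 -0.1601; 0.2144 -0.0505 0.9754], t=(0.4688, 1.5077, 0.1440)
after S2 (essential): [0.5682 -0.0659 -0.3856; 0.2389 0.3924 0.0705; 0.0893 0.5007 0.2224]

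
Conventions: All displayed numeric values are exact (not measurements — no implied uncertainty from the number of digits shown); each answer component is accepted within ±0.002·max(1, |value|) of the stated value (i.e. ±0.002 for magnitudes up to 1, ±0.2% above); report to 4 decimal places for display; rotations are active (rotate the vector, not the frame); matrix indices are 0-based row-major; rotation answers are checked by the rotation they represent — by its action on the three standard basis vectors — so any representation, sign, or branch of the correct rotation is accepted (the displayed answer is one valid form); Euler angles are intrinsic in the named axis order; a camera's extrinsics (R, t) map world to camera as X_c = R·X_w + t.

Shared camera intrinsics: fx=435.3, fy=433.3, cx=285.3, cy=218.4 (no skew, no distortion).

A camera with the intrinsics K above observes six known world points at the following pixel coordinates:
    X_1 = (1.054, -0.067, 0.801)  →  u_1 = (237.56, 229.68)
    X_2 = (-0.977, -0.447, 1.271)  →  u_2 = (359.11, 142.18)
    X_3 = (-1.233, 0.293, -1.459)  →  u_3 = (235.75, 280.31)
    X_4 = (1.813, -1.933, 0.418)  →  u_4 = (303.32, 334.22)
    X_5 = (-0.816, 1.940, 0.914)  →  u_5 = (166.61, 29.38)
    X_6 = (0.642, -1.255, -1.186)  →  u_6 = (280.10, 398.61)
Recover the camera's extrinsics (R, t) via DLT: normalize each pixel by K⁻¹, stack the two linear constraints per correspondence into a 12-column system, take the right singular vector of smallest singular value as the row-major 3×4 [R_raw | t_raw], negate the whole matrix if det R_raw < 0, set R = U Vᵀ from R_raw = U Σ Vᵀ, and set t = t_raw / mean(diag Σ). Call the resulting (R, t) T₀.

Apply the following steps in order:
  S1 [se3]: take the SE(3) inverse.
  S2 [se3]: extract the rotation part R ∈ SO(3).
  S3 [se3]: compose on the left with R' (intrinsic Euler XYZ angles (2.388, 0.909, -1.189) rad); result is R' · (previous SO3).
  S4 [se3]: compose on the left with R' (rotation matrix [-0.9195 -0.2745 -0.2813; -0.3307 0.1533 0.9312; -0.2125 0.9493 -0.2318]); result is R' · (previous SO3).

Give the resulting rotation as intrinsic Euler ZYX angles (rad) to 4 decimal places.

source (pnp_recover): camera pose = R=[-0.5465 -0.7904 0.2767; 0.4704 -0.5631 -0.6795; 0.6929 -0.2411 0.6795], t=(-0.3700, 0.1700, 4.8302)
after S1 (invert_se3): R=[-0.5465 0.4704 0.6929; -0.7904 -0.5631 -0.2411; 0.2767 -0.6795 0.6795], t=(-3.6289, 0.9680, -3.0644)
after S2 (rot_of_se3): [-0.5465 0.4704 0.6929; -0.7904 -0.5631 -0.2411; 0.2767 -0.6795 0.6795]
after S3 (compose_so3): [-0.3576 -0.7494 0.5572; -0.7773 0.5696 0.2672; -0.5176 -0.3376 -0.7862]
after S4 (compose_so3): [0.6878 0.6277 -0.3645; -0.4830 0.0208 -0.8754; -0.5419 0.7782 0.3175]

rotation (euler_zyx) = (-0.6122, 0.5727, 1.1834)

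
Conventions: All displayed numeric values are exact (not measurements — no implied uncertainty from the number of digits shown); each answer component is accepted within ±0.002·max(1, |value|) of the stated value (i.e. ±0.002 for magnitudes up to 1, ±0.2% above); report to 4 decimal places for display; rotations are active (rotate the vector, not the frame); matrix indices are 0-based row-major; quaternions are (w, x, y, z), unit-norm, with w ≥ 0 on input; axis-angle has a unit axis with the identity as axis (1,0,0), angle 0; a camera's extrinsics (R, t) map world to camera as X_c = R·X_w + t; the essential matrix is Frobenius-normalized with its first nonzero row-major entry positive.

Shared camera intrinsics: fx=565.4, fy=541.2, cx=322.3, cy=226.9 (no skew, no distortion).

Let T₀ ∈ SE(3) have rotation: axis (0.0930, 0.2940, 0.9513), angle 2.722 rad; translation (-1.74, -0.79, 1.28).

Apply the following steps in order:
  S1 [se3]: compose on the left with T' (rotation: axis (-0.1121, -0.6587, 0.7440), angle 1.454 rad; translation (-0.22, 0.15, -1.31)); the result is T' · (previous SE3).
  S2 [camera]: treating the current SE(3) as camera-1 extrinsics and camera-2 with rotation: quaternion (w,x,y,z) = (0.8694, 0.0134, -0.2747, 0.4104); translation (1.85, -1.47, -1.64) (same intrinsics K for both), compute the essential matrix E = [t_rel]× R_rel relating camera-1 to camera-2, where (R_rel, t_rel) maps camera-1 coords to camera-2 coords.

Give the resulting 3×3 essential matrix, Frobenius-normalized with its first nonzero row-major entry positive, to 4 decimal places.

matrix = [0.5380 -0.4088 -0.0104; 0.1484 -0.1044 0.3779; 0.0757 -0.0705 -0.5975]

after S1 (compose_se3): R=[-0.4468 0.0440 -0.8936; -0.5172 -0.8277 0.2178; -0.7300 0.5595 0.3926], t=(-0.8416, -2.0558, -1.1150)
after S2 (essential): [0.5380 -0.4088 -0.0104; 0.1484 -0.1044 0.3779; 0.0757 -0.0705 -0.5975]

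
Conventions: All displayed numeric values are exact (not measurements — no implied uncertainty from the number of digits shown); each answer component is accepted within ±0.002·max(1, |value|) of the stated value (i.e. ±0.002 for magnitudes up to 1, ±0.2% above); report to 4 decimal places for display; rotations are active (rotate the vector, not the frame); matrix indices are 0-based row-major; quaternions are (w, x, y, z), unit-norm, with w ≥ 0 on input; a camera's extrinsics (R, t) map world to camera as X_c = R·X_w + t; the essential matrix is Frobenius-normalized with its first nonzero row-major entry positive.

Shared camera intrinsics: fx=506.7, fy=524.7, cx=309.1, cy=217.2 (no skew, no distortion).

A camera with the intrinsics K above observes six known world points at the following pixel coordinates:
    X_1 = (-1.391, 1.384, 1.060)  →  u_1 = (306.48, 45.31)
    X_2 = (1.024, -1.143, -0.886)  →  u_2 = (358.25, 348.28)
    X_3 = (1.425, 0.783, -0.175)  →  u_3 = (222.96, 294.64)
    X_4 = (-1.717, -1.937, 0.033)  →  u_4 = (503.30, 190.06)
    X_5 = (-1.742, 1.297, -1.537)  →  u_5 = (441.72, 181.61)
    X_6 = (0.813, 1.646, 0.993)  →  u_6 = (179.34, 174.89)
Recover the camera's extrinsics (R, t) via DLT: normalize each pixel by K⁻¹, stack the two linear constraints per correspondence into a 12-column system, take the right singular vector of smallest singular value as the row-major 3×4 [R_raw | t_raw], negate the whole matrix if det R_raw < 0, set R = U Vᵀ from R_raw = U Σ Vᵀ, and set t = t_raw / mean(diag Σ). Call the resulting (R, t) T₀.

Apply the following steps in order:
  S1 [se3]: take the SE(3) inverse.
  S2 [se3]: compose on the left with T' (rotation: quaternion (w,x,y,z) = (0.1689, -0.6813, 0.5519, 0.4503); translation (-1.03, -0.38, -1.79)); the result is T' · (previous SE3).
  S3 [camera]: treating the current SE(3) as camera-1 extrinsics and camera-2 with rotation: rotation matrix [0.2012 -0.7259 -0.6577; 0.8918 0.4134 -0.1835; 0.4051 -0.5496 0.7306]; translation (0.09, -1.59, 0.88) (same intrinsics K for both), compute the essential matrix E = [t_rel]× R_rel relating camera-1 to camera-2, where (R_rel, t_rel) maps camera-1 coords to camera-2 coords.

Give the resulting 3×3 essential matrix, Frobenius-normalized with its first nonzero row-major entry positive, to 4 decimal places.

source (pnp_recover): camera pose = R=[-0.6626 -0.6824 -0.3087; 0.6424 -0.3059 -0.7027; 0.3851 -0.6639 0.6410], t=(0.3200, 0.1600, 6.5806)
after S1 (invert_se3): R=[-0.6626 0.6424 0.3851; -0.6824 -0.3059 -0.6639; -0.3087 -0.7027 0.6410], t=(-2.4252, 4.6360, -4.0072)
after S2 (compose_se3): R=[0.7585 0.5672 0.3207; 0.4008 -0.7942 0.4567; 0.5138 -0.2178 -0.8298], t=(-3.4742, -3.3865, 3.5409)
after S3 (essential): [0.5418 0.0312 0.3017; 0.2123 -0.5357 -0.4039; 0.3211 -0.0434 0.1199]

matrix = [0.5418 0.0312 0.3017; 0.2123 -0.5357 -0.4039; 0.3211 -0.0434 0.1199]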